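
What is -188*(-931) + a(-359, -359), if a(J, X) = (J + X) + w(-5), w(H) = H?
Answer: 174305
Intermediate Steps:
a(J, X) = -5 + J + X (a(J, X) = (J + X) - 5 = -5 + J + X)
-188*(-931) + a(-359, -359) = -188*(-931) + (-5 - 359 - 359) = 175028 - 723 = 174305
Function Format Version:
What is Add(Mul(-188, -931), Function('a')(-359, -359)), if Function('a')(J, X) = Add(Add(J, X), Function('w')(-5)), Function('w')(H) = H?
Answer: 174305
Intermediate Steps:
Function('a')(J, X) = Add(-5, J, X) (Function('a')(J, X) = Add(Add(J, X), -5) = Add(-5, J, X))
Add(Mul(-188, -931), Function('a')(-359, -359)) = Add(Mul(-188, -931), Add(-5, -359, -359)) = Add(175028, -723) = 174305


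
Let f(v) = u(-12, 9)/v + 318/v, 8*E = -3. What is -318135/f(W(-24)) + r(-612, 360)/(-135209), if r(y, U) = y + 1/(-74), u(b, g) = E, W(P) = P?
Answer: 203717729618023/8474629702 ≈ 24039.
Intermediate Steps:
E = -3/8 (E = (⅛)*(-3) = -3/8 ≈ -0.37500)
u(b, g) = -3/8
f(v) = 2541/(8*v) (f(v) = -3/(8*v) + 318/v = 2541/(8*v))
r(y, U) = -1/74 + y (r(y, U) = y - 1/74 = -1/74 + y)
-318135/f(W(-24)) + r(-612, 360)/(-135209) = -318135/((2541/8)/(-24)) + (-1/74 - 612)/(-135209) = -318135/((2541/8)*(-1/24)) - 45289/74*(-1/135209) = -318135/(-847/64) + 45289/10005466 = -318135*(-64/847) + 45289/10005466 = 20360640/847 + 45289/10005466 = 203717729618023/8474629702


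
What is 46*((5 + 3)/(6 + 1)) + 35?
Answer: 613/7 ≈ 87.571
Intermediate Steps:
46*((5 + 3)/(6 + 1)) + 35 = 46*(8/7) + 35 = 368/7 + 35 = 613/7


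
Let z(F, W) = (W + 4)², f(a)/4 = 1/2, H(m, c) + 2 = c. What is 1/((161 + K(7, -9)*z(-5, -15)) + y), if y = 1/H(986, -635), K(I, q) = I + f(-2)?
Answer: 637/796249 ≈ 0.00080000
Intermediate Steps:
H(m, c) = -2 + c
f(a) = 2 (f(a) = 4/2 = 4*(½) = 2)
z(F, W) = (4 + W)²
K(I, q) = 2 + I (K(I, q) = I + 2 = 2 + I)
y = -1/637 (y = 1/(-2 - 635) = 1/(-637) = -1/637 ≈ -0.0015699)
1/((161 + K(7, -9)*z(-5, -15)) + y) = 1/((161 + (2 + 7)*(4 - 15)²) - 1/637) = 1/((161 + 9*(-11)²) - 1/637) = 1/((161 + 9*121) - 1/637) = 1/((161 + 1089) - 1/637) = 1/(1250 - 1/637) = 1/(796249/637) = 637/796249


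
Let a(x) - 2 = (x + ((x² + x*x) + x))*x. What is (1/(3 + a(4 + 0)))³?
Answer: 1/4492125 ≈ 2.2261e-7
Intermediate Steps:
a(x) = 2 + x*(2*x + 2*x²) (a(x) = 2 + (x + ((x² + x*x) + x))*x = 2 + (x + ((x² + x²) + x))*x = 2 + (x + (2*x² + x))*x = 2 + (x + (x + 2*x²))*x = 2 + (2*x + 2*x²)*x = 2 + x*(2*x + 2*x²))
(1/(3 + a(4 + 0)))³ = (1/(3 + (2 + 2*(4 + 0)² + 2*(4 + 0)³)))³ = (1/(3 + (2 + 2*4² + 2*4³)))³ = (1/(3 + (2 + 2*16 + 2*64)))³ = (1/(3 + (2 + 32 + 128)))³ = (1/(3 + 162))³ = (1/165)³ = 1/4492125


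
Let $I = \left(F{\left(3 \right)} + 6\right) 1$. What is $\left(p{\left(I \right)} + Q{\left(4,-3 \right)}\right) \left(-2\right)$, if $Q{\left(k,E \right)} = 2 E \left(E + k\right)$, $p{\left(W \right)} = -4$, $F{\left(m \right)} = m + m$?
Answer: $20$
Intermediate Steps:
$F{\left(m \right)} = 2 m$
$I = 12$ ($I = \left(2 \cdot 3 + 6\right) 1 = \left(6 + 6\right) 1 = 12 \cdot 1 = 12$)
$Q{\left(k,E \right)} = 2 E \left(E + k\right)$
$\left(p{\left(I \right)} + Q{\left(4,-3 \right)}\right) \left(-2\right) = \left(-4 + 2 \left(-3\right) \left(-3 + 4\right)\right) \left(-2\right) = \left(-4 + 2 \left(-3\right) 1\right) \left(-2\right) = \left(-4 - 6\right) \left(-2\right) = \left(-10\right) \left(-2\right) = 20$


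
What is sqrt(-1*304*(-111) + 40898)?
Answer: sqrt(74642) ≈ 273.21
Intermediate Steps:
sqrt(-1*304*(-111) + 40898) = sqrt(-304*(-111) + 40898) = sqrt(33744 + 40898) = sqrt(74642)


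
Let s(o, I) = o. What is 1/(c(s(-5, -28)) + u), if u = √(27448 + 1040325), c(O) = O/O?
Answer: -1/1067772 + √1067773/1067772 ≈ 0.00096681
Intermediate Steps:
c(O) = 1
u = √1067773 ≈ 1033.3
1/(c(s(-5, -28)) + u) = 1/(1 + √1067773)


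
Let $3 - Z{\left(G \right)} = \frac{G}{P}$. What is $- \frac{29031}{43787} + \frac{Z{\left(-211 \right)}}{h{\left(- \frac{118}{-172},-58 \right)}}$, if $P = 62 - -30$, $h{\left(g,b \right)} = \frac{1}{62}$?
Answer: $\frac{659716913}{2014202} \approx 327.53$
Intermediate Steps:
$h{\left(g,b \right)} = \frac{1}{62}$
$P = 92$ ($P = 62 + 30 = 92$)
$Z{\left(G \right)} = 3 - \frac{G}{92}$
$- \frac{29031}{43787} + \frac{Z{\left(-211 \right)}}{h{\left(- \frac{118}{-172},-58 \right)}} = - \frac{29031}{43787} + \left(3 - - \frac{211}{92}\right) \frac{1}{\frac{1}{62}} = \left(-29031\right) \frac{1}{43787} + \left(3 + \frac{211}{92}\right) 62 = - \frac{29031}{43787} + \frac{487}{92} \cdot 62 = - \frac{29031}{43787} + \frac{15097}{46} = \frac{659716913}{2014202}$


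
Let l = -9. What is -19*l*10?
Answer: 1710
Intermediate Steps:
-19*l*10 = -19*(-9)*10 = 171*10 = 1710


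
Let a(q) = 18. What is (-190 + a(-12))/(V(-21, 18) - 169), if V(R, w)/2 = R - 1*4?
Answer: 172/219 ≈ 0.78539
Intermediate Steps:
V(R, w) = -8 + 2*R (V(R, w) = 2*(R - 1*4) = 2*(R - 4) = 2*(-4 + R) = -8 + 2*R)
(-190 + a(-12))/(V(-21, 18) - 169) = (-190 + 18)/((-8 + 2*(-21)) - 169) = -172/((-8 - 42) - 169) = -172/(-50 - 169) = -172/(-219) = -172*(-1/219) = 172/219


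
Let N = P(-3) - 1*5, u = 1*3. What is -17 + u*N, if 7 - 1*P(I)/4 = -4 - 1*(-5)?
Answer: 40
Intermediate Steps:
P(I) = 24 (P(I) = 28 - 4*(-4 - 1*(-5)) = 28 - 4*(-4 + 5) = 28 - 4*1 = 28 - 4 = 24)
u = 3
N = 19 (N = 24 - 1*5 = 24 - 5 = 19)
-17 + u*N = -17 + 3*19 = -17 + 57 = 40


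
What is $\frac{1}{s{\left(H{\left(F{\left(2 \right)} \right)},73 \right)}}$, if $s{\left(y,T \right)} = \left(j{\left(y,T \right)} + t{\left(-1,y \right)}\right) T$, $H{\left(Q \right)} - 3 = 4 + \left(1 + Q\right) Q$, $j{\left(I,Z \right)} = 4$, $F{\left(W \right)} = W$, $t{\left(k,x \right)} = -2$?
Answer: $\frac{1}{146} \approx 0.0068493$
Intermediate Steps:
$H{\left(Q \right)} = 7 + Q \left(1 + Q\right)$ ($H{\left(Q \right)} = 3 + \left(4 + \left(1 + Q\right) Q\right) = 3 + \left(4 + Q \left(1 + Q\right)\right) = 7 + Q \left(1 + Q\right)$)
$s{\left(y,T \right)} = 2 T$ ($s{\left(y,T \right)} = \left(4 - 2\right) T = 2 T$)
$\frac{1}{s{\left(H{\left(F{\left(2 \right)} \right)},73 \right)}} = \frac{1}{2 \cdot 73} = \frac{1}{146}$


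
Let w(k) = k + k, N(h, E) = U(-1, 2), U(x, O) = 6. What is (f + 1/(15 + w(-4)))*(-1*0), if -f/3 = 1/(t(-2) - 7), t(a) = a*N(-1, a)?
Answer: 0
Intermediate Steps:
N(h, E) = 6
w(k) = 2*k
t(a) = 6*a (t(a) = a*6 = 6*a)
f = 3/19 (f = -3/(6*(-2) - 7) = -3/(-12 - 7) = -3/(-19) = -3*(-1/19) = 3/19 ≈ 0.15789)
(f + 1/(15 + w(-4)))*(-1*0) = (3/19 + 1/(15 + 2*(-4)))*(-1*0) = (3/19 + 1/(15 - 8))*0 = (3/19 + 1/7)*0 = (3/19 + ⅐)*0 = (40/133)*0 = 0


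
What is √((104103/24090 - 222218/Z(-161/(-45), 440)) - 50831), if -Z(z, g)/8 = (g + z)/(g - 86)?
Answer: 7*I*√3756632376951847745/80143415 ≈ 169.29*I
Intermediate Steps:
Z(z, g) = -8*(g + z)/(-86 + g) (Z(z, g) = -8*(g + z)/(g - 86) = -8*(g + z)/(-86 + g))
√((104103/24090 - 222218/Z(-161/(-45), 440)) - 50831) = √((104103/24090 - 222218*(-86 + 440)/(8*(-1*440 - (-161)/(-45)))) - 50831) = √((104103*(1/24090) - 222218*177/(4*(-440 - (-161)*(-1)/45))) - 50831) = √((34701/8030 - 222218*177/(4*(-440 - 1*161/45))) - 50831) = √((34701/8030 - 222218*177/(4*(-440 - 161/45))) - 50831) = √((34701/8030 - 222218/(8*(1/354)*(-19961/45))) - 50831) = √((34701/8030 - 222218/(-79844/7965)) - 50831) = √((34701/8030 - 222218*(-7965/79844)) - 50831) = √((34701/8030 + 884983185/39922) - 50831) = √(1776950077218/80143415 - 50831) = √(-2296819850647/80143415) = 7*I*√3756632376951847745/80143415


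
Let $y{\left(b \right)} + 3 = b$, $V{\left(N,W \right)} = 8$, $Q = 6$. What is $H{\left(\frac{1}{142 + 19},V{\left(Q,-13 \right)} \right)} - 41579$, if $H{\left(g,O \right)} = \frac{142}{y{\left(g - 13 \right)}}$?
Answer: $- \frac{107088787}{2575} \approx -41588.0$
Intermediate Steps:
$y{\left(b \right)} = -3 + b$
$H{\left(g,O \right)} = \frac{142}{-16 + g}$ ($H{\left(g,O \right)} = \frac{142}{-3 + \left(g - 13\right)} = \frac{142}{-3 + \left(-13 + g\right)} = \frac{142}{-16 + g}$)
$H{\left(\frac{1}{142 + 19},V{\left(Q,-13 \right)} \right)} - 41579 = \frac{142}{-16 + \frac{1}{142 + 19}} - 41579 = \frac{142}{-16 + \frac{1}{161}} - 41579 = \frac{142}{- \frac{2575}{161}} - 41579 = 142 \left(- \frac{161}{2575}\right) - 41579 = - \frac{22862}{2575} - 41579 = - \frac{107088787}{2575}$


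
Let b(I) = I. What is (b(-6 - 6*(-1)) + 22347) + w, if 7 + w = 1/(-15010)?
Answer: 335323399/15010 ≈ 22340.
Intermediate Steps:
w = -105071/15010 (w = -7 + 1/(-15010) = -7 - 1/15010 = -105071/15010 ≈ -7.0001)
(b(-6 - 6*(-1)) + 22347) + w = ((-6 - 6*(-1)) + 22347) - 105071/15010 = ((-6 + 6) + 22347) - 105071/15010 = (0 + 22347) - 105071/15010 = 22347 - 105071/15010 = 335323399/15010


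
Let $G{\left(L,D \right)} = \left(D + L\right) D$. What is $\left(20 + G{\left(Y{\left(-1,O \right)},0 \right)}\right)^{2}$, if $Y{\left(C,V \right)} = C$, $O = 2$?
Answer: $400$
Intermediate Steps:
$G{\left(L,D \right)} = D \left(D + L\right)$
$\left(20 + G{\left(Y{\left(-1,O \right)},0 \right)}\right)^{2} = \left(20 + 0 \left(0 - 1\right)\right)^{2} = \left(20 + 0 \left(-1\right)\right)^{2} = \left(20 + 0\right)^{2} = 20^{2} = 400$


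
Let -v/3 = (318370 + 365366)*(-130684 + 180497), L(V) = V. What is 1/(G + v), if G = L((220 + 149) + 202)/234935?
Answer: -234935/24004912170872669 ≈ -9.7869e-12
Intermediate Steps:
v = -102176824104 (v = -3*(318370 + 365366)*(-130684 + 180497) = -2051208*49813 = -3*34058941368 = -102176824104)
G = 571/234935 (G = ((220 + 149) + 202)/234935 = (369 + 202)*(1/234935) = 571*(1/234935) = 571/234935 ≈ 0.0024305)
1/(G + v) = 1/(571/234935 - 102176824104) = 1/(-24004912170872669/234935) = -234935/24004912170872669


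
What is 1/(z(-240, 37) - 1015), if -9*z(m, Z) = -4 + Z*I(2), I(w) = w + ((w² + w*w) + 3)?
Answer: -1/1068 ≈ -0.00093633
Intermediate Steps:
I(w) = 3 + w + 2*w² (I(w) = w + ((w² + w²) + 3) = w + (2*w² + 3) = w + (3 + 2*w²) = 3 + w + 2*w²)
z(m, Z) = 4/9 - 13*Z/9 (z(m, Z) = -(-4 + Z*(3 + 2 + 2*2²))/9 = -(-4 + Z*(3 + 2 + 2*4))/9 = -(-4 + Z*(3 + 2 + 8))/9 = -(-4 + Z*13)/9 = -(-4 + 13*Z)/9 = 4/9 - 13*Z/9)
1/(z(-240, 37) - 1015) = 1/((4/9 - 13/9*37) - 1015) = 1/((4/9 - 481/9) - 1015) = 1/(-53 - 1015) = 1/(-1068) = -1/1068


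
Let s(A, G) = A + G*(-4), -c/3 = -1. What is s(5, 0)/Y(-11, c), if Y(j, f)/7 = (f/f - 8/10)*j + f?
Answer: 25/28 ≈ 0.89286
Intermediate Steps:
c = 3 (c = -3*(-1) = 3)
s(A, G) = A - 4*G
Y(j, f) = 7*f + 7*j/5 (Y(j, f) = 7*((f/f - 8/10)*j + f) = 7*((1 - 8*1/10)*j + f) = 7*((1 - 4/5)*j + f) = 7*(j/5 + f) = 7*(f + j/5) = 7*f + 7*j/5)
s(5, 0)/Y(-11, c) = (5 - 4*0)/(7*3 + (7/5)*(-11)) = (5 + 0)/(21 - 77/5) = 5/(28/5) = (5/28)*5 = 25/28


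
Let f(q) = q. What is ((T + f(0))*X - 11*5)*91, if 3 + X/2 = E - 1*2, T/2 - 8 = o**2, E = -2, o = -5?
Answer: -89089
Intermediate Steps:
T = 66 (T = 16 + 2*(-5)**2 = 16 + 2*25 = 16 + 50 = 66)
X = -14 (X = -6 + 2*(-2 - 1*2) = -6 + 2*(-2 - 2) = -6 + 2*(-4) = -6 - 8 = -14)
((T + f(0))*X - 11*5)*91 = ((66 + 0)*(-14) - 11*5)*91 = (66*(-14) - 55)*91 = (-924 - 55)*91 = -979*91 = -89089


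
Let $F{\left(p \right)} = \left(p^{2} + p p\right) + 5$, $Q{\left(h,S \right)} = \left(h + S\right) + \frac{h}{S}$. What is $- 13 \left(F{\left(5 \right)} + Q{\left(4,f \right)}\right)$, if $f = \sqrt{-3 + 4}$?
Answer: $-832$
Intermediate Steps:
$f = 1$ ($f = \sqrt{1} = 1$)
$Q{\left(h,S \right)} = S + h + \frac{h}{S}$ ($Q{\left(h,S \right)} = \left(S + h\right) + \frac{h}{S} = S + h + \frac{h}{S}$)
$F{\left(p \right)} = 5 + 2 p^{2}$ ($F{\left(p \right)} = \left(p^{2} + p^{2}\right) + 5 = 2 p^{2} + 5 = 5 + 2 p^{2}$)
$- 13 \left(F{\left(5 \right)} + Q{\left(4,f \right)}\right) = - 13 \left(\left(5 + 2 \cdot 5^{2}\right) + \left(1 + 4 + \frac{4}{1}\right)\right) = - 13 \left(\left(5 + 2 \cdot 25\right) + \left(1 + 4 + 4 \cdot 1\right)\right) = - 13 \left(\left(5 + 50\right) + \left(1 + 4 + 4\right)\right) = - 13 \left(55 + 9\right) = \left(-13\right) 64 = -832$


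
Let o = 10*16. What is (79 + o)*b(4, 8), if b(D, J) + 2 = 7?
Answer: 1195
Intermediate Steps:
b(D, J) = 5 (b(D, J) = -2 + 7 = 5)
o = 160
(79 + o)*b(4, 8) = (79 + 160)*5 = 239*5 = 1195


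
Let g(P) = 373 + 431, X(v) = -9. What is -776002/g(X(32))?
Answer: -388001/402 ≈ -965.18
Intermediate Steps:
g(P) = 804
-776002/g(X(32)) = -776002/804 = -776002*1/804 = -388001/402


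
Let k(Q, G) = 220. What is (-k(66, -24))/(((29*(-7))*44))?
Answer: 5/203 ≈ 0.024631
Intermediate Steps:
(-k(66, -24))/(((29*(-7))*44)) = (-1*220)/(((29*(-7))*44)) = -220/((-203*44)) = -220/(-8932) = -220*(-1/8932) = 5/203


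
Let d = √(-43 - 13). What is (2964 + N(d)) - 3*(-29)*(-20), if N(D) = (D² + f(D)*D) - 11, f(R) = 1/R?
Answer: 1158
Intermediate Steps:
d = 2*I*√14 (d = √(-56) = 2*I*√14 ≈ 7.4833*I)
N(D) = -10 + D² (N(D) = (D² + D/D) - 11 = (D² + 1) - 11 = (1 + D²) - 11 = -10 + D²)
(2964 + N(d)) - 3*(-29)*(-20) = (2964 + (-10 + (2*I*√14)²)) - 3*(-29)*(-20) = (2964 + (-10 - 56)) + 87*(-20) = (2964 - 66) - 1740 = 2898 - 1740 = 1158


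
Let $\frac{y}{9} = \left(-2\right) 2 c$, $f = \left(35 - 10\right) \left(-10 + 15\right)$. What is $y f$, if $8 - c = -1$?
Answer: $-40500$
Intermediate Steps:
$c = 9$ ($c = 8 - -1 = 8 + 1 = 9$)
$f = 125$ ($f = 25 \cdot 5 = 125$)
$y = -324$ ($y = 9 \left(-2\right) 2 \cdot 9 = 9 \left(\left(-4\right) 9\right) = 9 \left(-36\right) = -324$)
$y f = \left(-324\right) 125 = -40500$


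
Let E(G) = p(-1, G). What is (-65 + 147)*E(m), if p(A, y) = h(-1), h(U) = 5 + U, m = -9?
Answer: 328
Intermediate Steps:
p(A, y) = 4 (p(A, y) = 5 - 1 = 4)
E(G) = 4
(-65 + 147)*E(m) = (-65 + 147)*4 = 82*4 = 328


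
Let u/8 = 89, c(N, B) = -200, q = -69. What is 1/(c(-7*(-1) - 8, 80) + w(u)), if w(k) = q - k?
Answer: -1/981 ≈ -0.0010194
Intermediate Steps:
u = 712 (u = 8*89 = 712)
w(k) = -69 - k
1/(c(-7*(-1) - 8, 80) + w(u)) = 1/(-200 + (-69 - 1*712)) = 1/(-200 + (-69 - 712)) = 1/(-200 - 781) = 1/(-981) = -1/981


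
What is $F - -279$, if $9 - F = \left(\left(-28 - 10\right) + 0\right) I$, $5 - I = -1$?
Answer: $516$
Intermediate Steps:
$I = 6$ ($I = 5 - -1 = 5 + 1 = 6$)
$F = 237$ ($F = 9 - \left(\left(-28 - 10\right) + 0\right) 6 = 9 - \left(-38 + 0\right) 6 = 9 - \left(-38\right) 6 = 9 - -228 = 9 + 228 = 237$)
$F - -279 = 237 - -279 = 237 + 279 = 516$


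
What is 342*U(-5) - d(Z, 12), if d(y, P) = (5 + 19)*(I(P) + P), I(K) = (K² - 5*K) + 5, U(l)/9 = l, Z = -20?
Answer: -17814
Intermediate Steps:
U(l) = 9*l
I(K) = 5 + K² - 5*K
d(y, P) = 120 - 96*P + 24*P² (d(y, P) = (5 + 19)*((5 + P² - 5*P) + P) = 24*(5 + P² - 4*P) = 120 - 96*P + 24*P²)
342*U(-5) - d(Z, 12) = 342*(9*(-5)) - (120 - 96*12 + 24*12²) = 342*(-45) - (120 - 1152 + 24*144) = -15390 - (120 - 1152 + 3456) = -15390 - 1*2424 = -15390 - 2424 = -17814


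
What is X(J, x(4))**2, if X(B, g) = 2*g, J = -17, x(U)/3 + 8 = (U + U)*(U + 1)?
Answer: 36864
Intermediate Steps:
x(U) = -24 + 6*U*(1 + U) (x(U) = -24 + 3*((U + U)*(U + 1)) = -24 + 3*((2*U)*(1 + U)) = -24 + 3*(2*U*(1 + U)) = -24 + 6*U*(1 + U))
X(J, x(4))**2 = (2*(-24 + 6*4 + 6*4**2))**2 = (2*(-24 + 24 + 6*16))**2 = (2*(-24 + 24 + 96))**2 = (2*96)**2 = 192**2 = 36864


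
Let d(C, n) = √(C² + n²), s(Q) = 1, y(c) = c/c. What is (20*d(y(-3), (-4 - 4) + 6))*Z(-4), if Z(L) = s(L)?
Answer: 20*√5 ≈ 44.721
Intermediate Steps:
y(c) = 1
Z(L) = 1
(20*d(y(-3), (-4 - 4) + 6))*Z(-4) = (20*√(1² + ((-4 - 4) + 6)²))*1 = (20*√(1 + (-8 + 6)²))*1 = (20*√(1 + (-2)²))*1 = (20*√(1 + 4))*1 = (20*√5)*1 = 20*√5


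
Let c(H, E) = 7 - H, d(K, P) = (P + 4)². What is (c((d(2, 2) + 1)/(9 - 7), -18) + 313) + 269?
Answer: 1141/2 ≈ 570.50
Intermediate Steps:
d(K, P) = (4 + P)²
(c((d(2, 2) + 1)/(9 - 7), -18) + 313) + 269 = ((7 - ((4 + 2)² + 1)/(9 - 7)) + 313) + 269 = ((7 - (6² + 1)/2) + 313) + 269 = ((7 - (36 + 1)/2) + 313) + 269 = ((7 - 37/2) + 313) + 269 = (-23/2 + 313) + 269 = 603/2 + 269 = 1141/2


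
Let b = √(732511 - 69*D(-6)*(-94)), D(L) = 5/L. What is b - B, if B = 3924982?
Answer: -3924982 + √727106 ≈ -3.9241e+6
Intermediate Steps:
b = √727106 (b = √(732511 - 345/(-6)*(-94)) = √(732511 - 345*(-1)/6*(-94)) = √(732511 - 69*(-⅚)*(-94)) = √(732511 + (115/2)*(-94)) = √(732511 - 5405) = √727106 ≈ 852.71)
b - B = √727106 - 1*3924982 = √727106 - 3924982 = -3924982 + √727106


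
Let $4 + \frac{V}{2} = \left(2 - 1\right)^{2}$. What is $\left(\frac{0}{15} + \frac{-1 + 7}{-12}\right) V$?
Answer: $3$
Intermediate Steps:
$V = -6$ ($V = -8 + 2 \left(2 - 1\right)^{2} = -8 + 2 \cdot 1^{2} = -8 + 2 \cdot 1 = -8 + 2 = -6$)
$\left(\frac{0}{15} + \frac{-1 + 7}{-12}\right) V = \left(\frac{0}{15} + \frac{-1 + 7}{-12}\right) \left(-6\right) = \left(0 \cdot \frac{1}{15} + 6 \left(- \frac{1}{12}\right)\right) \left(-6\right) = \left(0 - \frac{1}{2}\right) \left(-6\right) = \left(- \frac{1}{2}\right) \left(-6\right) = 3$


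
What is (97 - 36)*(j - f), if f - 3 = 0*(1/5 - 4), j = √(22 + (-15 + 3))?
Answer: -183 + 61*√10 ≈ 9.8989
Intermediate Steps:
j = √10 (j = √(22 - 12) = √10 ≈ 3.1623)
f = 3 (f = 3 + 0*(1/5 - 4) = 3 + 0*(⅕ - 4) = 3 + 0*(-19/5) = 3 + 0 = 3)
(97 - 36)*(j - f) = (97 - 36)*(√10 - 1*3) = 61*(√10 - 3) = 61*(-3 + √10) = -183 + 61*√10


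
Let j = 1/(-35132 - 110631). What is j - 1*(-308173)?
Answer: 44920220998/145763 ≈ 3.0817e+5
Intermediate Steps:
j = -1/145763 (j = 1/(-145763) = -1/145763 ≈ -6.8604e-6)
j - 1*(-308173) = -1/145763 - 1*(-308173) = -1/145763 + 308173 = 44920220998/145763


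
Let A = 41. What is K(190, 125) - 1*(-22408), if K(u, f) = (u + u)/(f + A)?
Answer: 1860054/83 ≈ 22410.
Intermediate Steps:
K(u, f) = 2*u/(41 + f) (K(u, f) = (u + u)/(f + 41) = (2*u)/(41 + f) = 2*u/(41 + f))
K(190, 125) - 1*(-22408) = 2*190/(41 + 125) - 1*(-22408) = 2*190/166 + 22408 = 2*190*(1/166) + 22408 = 190/83 + 22408 = 1860054/83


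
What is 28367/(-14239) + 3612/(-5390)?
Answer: -14594957/5482015 ≈ -2.6623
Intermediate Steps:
28367/(-14239) + 3612/(-5390) = 28367*(-1/14239) + 3612*(-1/5390) = -28367/14239 - 258/385 = -14594957/5482015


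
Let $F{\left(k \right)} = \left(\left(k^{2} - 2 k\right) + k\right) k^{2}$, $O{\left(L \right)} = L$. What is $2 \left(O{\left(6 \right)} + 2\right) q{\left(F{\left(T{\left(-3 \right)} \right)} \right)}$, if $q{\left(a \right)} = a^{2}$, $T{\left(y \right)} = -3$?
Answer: $186624$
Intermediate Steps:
$F{\left(k \right)} = k^{2} \left(k^{2} - k\right)$ ($F{\left(k \right)} = \left(k^{2} - k\right) k^{2} = k^{2} \left(k^{2} - k\right)$)
$2 \left(O{\left(6 \right)} + 2\right) q{\left(F{\left(T{\left(-3 \right)} \right)} \right)} = 2 \left(6 + 2\right) \left(\left(-3\right)^{3} \left(-1 - 3\right)\right)^{2} = 2 \cdot 8 \left(\left(-27\right) \left(-4\right)\right)^{2} = 16 \cdot 108^{2} = 16 \cdot 11664 = 186624$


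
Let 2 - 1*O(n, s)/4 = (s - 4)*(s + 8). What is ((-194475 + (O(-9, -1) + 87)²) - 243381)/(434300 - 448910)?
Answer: 382631/14610 ≈ 26.190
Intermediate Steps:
O(n, s) = 8 - 4*(-4 + s)*(8 + s) (O(n, s) = 8 - 4*(s - 4)*(s + 8) = 8 - 4*(-4 + s)*(8 + s))
((-194475 + (O(-9, -1) + 87)²) - 243381)/(434300 - 448910) = ((-194475 + ((136 - 16*(-1) - 4*(-1)²) + 87)²) - 243381)/(434300 - 448910) = ((-194475 + ((136 + 16 - 4*1) + 87)²) - 243381)/(-14610) = ((-194475 + ((136 + 16 - 4) + 87)²) - 243381)*(-1/14610) = ((-194475 + (148 + 87)²) - 243381)*(-1/14610) = ((-194475 + 235²) - 243381)*(-1/14610) = ((-194475 + 55225) - 243381)*(-1/14610) = (-139250 - 243381)*(-1/14610) = -382631*(-1/14610) = 382631/14610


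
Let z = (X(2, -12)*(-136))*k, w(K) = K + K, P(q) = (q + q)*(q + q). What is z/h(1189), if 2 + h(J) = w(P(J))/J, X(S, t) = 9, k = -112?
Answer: 22848/1585 ≈ 14.415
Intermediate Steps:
P(q) = 4*q² (P(q) = (2*q)*(2*q) = 4*q²)
w(K) = 2*K
h(J) = -2 + 8*J (h(J) = -2 + (2*(4*J²))/J = -2 + (8*J²)/J = -2 + 8*J)
z = 137088 (z = (9*(-136))*(-112) = -1224*(-112) = 137088)
z/h(1189) = 137088/(-2 + 8*1189) = 137088/(-2 + 9512) = 137088/9510 = 137088*(1/9510) = 22848/1585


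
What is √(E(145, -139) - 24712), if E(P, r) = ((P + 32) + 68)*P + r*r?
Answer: √30134 ≈ 173.59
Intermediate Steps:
E(P, r) = r² + P*(100 + P) (E(P, r) = ((32 + P) + 68)*P + r² = (100 + P)*P + r² = P*(100 + P) + r² = r² + P*(100 + P))
√(E(145, -139) - 24712) = √((145² + (-139)² + 100*145) - 24712) = √((21025 + 19321 + 14500) - 24712) = √(54846 - 24712) = √30134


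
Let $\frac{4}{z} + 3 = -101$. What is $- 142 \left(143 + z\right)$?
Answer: $- \frac{263907}{13} \approx -20301.0$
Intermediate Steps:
$z = - \frac{1}{26}$ ($z = \frac{4}{-3 - 101} = \frac{4}{-104} = 4 \left(- \frac{1}{104}\right) = - \frac{1}{26} \approx -0.038462$)
$- 142 \left(143 + z\right) = - 142 \left(143 - \frac{1}{26}\right) = \left(-142\right) \frac{3717}{26} = - \frac{263907}{13}$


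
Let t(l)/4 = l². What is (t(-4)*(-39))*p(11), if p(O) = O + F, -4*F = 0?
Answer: -27456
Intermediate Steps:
F = 0 (F = -¼*0 = 0)
p(O) = O (p(O) = O + 0 = O)
t(l) = 4*l²
(t(-4)*(-39))*p(11) = ((4*(-4)²)*(-39))*11 = ((4*16)*(-39))*11 = (64*(-39))*11 = -2496*11 = -27456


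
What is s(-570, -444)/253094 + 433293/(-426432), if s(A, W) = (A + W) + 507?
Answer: -18313343261/17987896768 ≈ -1.0181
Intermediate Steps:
s(A, W) = 507 + A + W
s(-570, -444)/253094 + 433293/(-426432) = (507 - 570 - 444)/253094 + 433293/(-426432) = -507*1/253094 + 433293*(-1/426432) = -507/253094 - 144431/142144 = -18313343261/17987896768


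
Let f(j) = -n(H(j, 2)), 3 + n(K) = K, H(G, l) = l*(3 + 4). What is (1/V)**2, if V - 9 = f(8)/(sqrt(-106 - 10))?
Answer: 3364/(522 + 11*I*sqrt(29))**2 ≈ 0.011879 - 0.0027312*I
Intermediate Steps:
H(G, l) = 7*l (H(G, l) = l*7 = 7*l)
n(K) = -3 + K
f(j) = -11 (f(j) = -(-3 + 7*2) = -(-3 + 14) = -1*11 = -11)
V = 9 + 11*I*sqrt(29)/58 (V = 9 - 11/sqrt(-106 - 10) = 9 - 11*(-I*sqrt(29)/58) = 9 - (-11)*I*sqrt(29)/58 = 9 + 11*I*sqrt(29)/58 ≈ 9.0 + 1.0213*I)
(1/V)**2 = (1/(9 + 11*I*sqrt(29)/58))**2 = (9 + 11*I*sqrt(29)/58)**(-2)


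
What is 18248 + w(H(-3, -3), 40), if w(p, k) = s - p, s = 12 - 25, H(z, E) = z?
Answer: 18238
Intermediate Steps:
s = -13
w(p, k) = -13 - p
18248 + w(H(-3, -3), 40) = 18248 + (-13 - 1*(-3)) = 18248 + (-13 + 3) = 18248 - 10 = 18238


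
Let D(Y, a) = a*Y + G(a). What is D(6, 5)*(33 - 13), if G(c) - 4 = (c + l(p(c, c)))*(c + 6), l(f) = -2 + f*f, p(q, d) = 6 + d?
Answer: 27960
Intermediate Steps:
l(f) = -2 + f**2
G(c) = 4 + (6 + c)*(-2 + c + (6 + c)**2) (G(c) = 4 + (c + (-2 + (6 + c)**2))*(c + 6) = 4 + (-2 + c + (6 + c)**2)*(6 + c) = 4 + (6 + c)*(-2 + c + (6 + c)**2))
D(Y, a) = 208 + a**3 + 19*a**2 + 112*a + Y*a (D(Y, a) = a*Y + (208 + a**3 + 19*a**2 + 112*a) = Y*a + (208 + a**3 + 19*a**2 + 112*a) = 208 + a**3 + 19*a**2 + 112*a + Y*a)
D(6, 5)*(33 - 13) = (208 + 5**3 + 19*5**2 + 112*5 + 6*5)*(33 - 13) = (208 + 125 + 19*25 + 560 + 30)*20 = (208 + 125 + 475 + 560 + 30)*20 = 1398*20 = 27960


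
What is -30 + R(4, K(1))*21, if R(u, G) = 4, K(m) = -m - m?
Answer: 54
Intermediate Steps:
K(m) = -2*m
-30 + R(4, K(1))*21 = -30 + 4*21 = -30 + 84 = 54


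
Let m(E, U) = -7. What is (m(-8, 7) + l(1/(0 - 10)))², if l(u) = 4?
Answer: 9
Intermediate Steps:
(m(-8, 7) + l(1/(0 - 10)))² = (-7 + 4)² = (-3)² = 9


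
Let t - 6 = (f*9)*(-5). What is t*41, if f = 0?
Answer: 246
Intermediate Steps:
t = 6 (t = 6 + (0*9)*(-5) = 6 + 0*(-5) = 6 + 0 = 6)
t*41 = 6*41 = 246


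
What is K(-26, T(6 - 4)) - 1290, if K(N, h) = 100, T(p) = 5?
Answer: -1190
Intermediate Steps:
K(-26, T(6 - 4)) - 1290 = 100 - 1290 = -1190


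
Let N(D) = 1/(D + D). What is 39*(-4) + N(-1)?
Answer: -313/2 ≈ -156.50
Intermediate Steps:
N(D) = 1/(2*D)
39*(-4) + N(-1) = 39*(-4) + (½)/(-1) = -156 + (½)*(-1) = -156 - ½ = -313/2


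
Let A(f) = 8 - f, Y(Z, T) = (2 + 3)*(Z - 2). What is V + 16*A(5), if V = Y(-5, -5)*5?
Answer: -127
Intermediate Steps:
Y(Z, T) = -10 + 5*Z (Y(Z, T) = 5*(-2 + Z) = -10 + 5*Z)
V = -175 (V = (-10 + 5*(-5))*5 = (-10 - 25)*5 = -35*5 = -175)
V + 16*A(5) = -175 + 16*(8 - 1*5) = -175 + 16*(8 - 5) = -175 + 16*3 = -175 + 48 = -127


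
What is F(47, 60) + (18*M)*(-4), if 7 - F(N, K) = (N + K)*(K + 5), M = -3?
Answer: -6732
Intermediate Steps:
F(N, K) = 7 - (5 + K)*(K + N) (F(N, K) = 7 - (N + K)*(K + 5) = 7 - (K + N)*(5 + K) = 7 - (5 + K)*(K + N))
F(47, 60) + (18*M)*(-4) = (7 - 1*60² - 5*60 - 5*47 - 1*60*47) + (18*(-3))*(-4) = (7 - 1*3600 - 300 - 235 - 2820) - 54*(-4) = (7 - 3600 - 300 - 235 - 2820) + 216 = -6948 + 216 = -6732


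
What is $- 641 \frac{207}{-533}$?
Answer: $\frac{132687}{533} \approx 248.94$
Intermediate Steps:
$- 641 \frac{207}{-533} = - 641 \cdot 207 \left(- \frac{1}{533}\right) = \left(-641\right) \left(- \frac{207}{533}\right) = \frac{132687}{533}$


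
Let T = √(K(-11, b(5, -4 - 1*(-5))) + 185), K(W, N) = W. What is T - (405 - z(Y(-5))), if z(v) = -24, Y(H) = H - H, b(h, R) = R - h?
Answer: -429 + √174 ≈ -415.81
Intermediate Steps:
Y(H) = 0
T = √174 (T = √(-11 + 185) = √174 ≈ 13.191)
T - (405 - z(Y(-5))) = √174 - (405 - 1*(-24)) = √174 - (405 + 24) = √174 - 1*429 = √174 - 429 = -429 + √174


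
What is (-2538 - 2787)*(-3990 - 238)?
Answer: 22514100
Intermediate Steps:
(-2538 - 2787)*(-3990 - 238) = -5325*(-4228) = 22514100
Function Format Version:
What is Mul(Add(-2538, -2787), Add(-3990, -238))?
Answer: 22514100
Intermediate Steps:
Mul(Add(-2538, -2787), Add(-3990, -238)) = Mul(-5325, -4228) = 22514100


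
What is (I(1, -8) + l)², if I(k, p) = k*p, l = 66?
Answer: 3364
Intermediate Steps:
(I(1, -8) + l)² = (1*(-8) + 66)² = (-8 + 66)² = 58² = 3364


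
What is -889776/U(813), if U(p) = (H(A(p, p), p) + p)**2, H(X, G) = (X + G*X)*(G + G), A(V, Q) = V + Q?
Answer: -98864/514622527559497681 ≈ -1.9211e-13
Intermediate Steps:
A(V, Q) = Q + V
H(X, G) = 2*G*(X + G*X) (H(X, G) = (X + G*X)*(2*G) = 2*G*(X + G*X))
U(p) = (p + 4*p**2*(1 + p))**2 (U(p) = (2*p*(p + p)*(1 + p) + p)**2 = (2*p*(2*p)*(1 + p) + p)**2 = (4*p**2*(1 + p) + p)**2 = (p + 4*p**2*(1 + p))**2)
-889776/U(813) = -889776*1/(660969*(1 + 4*813*(1 + 813))**2) = -889776*1/(660969*(1 + 4*813*814)**2) = -889776*1/(660969*(1 + 2647128)**2) = -889776/(660969*2647129**2) = -889776/(660969*7007291942641) = -889776/4631602748035479129 = -889776*1/4631602748035479129 = -98864/514622527559497681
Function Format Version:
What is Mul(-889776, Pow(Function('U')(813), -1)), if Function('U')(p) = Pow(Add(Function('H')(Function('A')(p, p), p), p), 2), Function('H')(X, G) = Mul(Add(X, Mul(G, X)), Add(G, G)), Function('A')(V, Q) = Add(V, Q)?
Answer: Rational(-98864, 514622527559497681) ≈ -1.9211e-13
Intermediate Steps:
Function('A')(V, Q) = Add(Q, V)
Function('H')(X, G) = Mul(2, G, Add(X, Mul(G, X))) (Function('H')(X, G) = Mul(Add(X, Mul(G, X)), Mul(2, G)) = Mul(2, G, Add(X, Mul(G, X))))
Function('U')(p) = Pow(Add(p, Mul(4, Pow(p, 2), Add(1, p))), 2) (Function('U')(p) = Pow(Add(Mul(2, p, Add(p, p), Add(1, p)), p), 2) = Pow(Add(Mul(2, p, Mul(2, p), Add(1, p)), p), 2) = Pow(Add(Mul(4, Pow(p, 2), Add(1, p)), p), 2) = Pow(Add(p, Mul(4, Pow(p, 2), Add(1, p))), 2))
Mul(-889776, Pow(Function('U')(813), -1)) = Mul(-889776, Pow(Mul(Pow(813, 2), Pow(Add(1, Mul(4, 813, Add(1, 813))), 2)), -1)) = Mul(-889776, Pow(Mul(660969, Pow(Add(1, Mul(4, 813, 814)), 2)), -1)) = Mul(-889776, Pow(Mul(660969, Pow(Add(1, 2647128), 2)), -1)) = Mul(-889776, Pow(Mul(660969, Pow(2647129, 2)), -1)) = Mul(-889776, Pow(Mul(660969, 7007291942641), -1)) = Mul(-889776, Pow(4631602748035479129, -1)) = Mul(-889776, Rational(1, 4631602748035479129)) = Rational(-98864, 514622527559497681)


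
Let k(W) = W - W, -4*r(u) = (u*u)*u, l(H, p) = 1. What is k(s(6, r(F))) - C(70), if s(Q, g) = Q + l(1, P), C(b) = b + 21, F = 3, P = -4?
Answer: -91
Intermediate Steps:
C(b) = 21 + b
r(u) = -u**3/4 (r(u) = -u*u*u/4 = -u**2*u/4 = -u**3/4)
s(Q, g) = 1 + Q (s(Q, g) = Q + 1 = 1 + Q)
k(W) = 0
k(s(6, r(F))) - C(70) = 0 - (21 + 70) = 0 - 1*91 = 0 - 91 = -91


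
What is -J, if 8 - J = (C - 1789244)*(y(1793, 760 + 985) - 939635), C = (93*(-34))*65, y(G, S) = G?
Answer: 1870782837700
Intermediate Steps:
C = -205530 (C = -3162*65 = -205530)
J = -1870782837700 (J = 8 - (-205530 - 1789244)*(1793 - 939635) = 8 - (-1994774)*(-937842) = 8 - 1*1870782837708 = 8 - 1870782837708 = -1870782837700)
-J = -1*(-1870782837700) = 1870782837700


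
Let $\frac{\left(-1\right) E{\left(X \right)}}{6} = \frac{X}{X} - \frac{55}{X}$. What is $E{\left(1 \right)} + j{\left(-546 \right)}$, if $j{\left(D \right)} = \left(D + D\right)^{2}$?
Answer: $1192788$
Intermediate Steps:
$j{\left(D \right)} = 4 D^{2}$ ($j{\left(D \right)} = \left(2 D\right)^{2} = 4 D^{2}$)
$E{\left(X \right)} = -6 + \frac{330}{X}$ ($E{\left(X \right)} = - 6 \left(\frac{X}{X} - \frac{55}{X}\right) = - 6 \left(1 - \frac{55}{X}\right) = -6 + \frac{330}{X}$)
$E{\left(1 \right)} + j{\left(-546 \right)} = \left(-6 + \frac{330}{1}\right) + 4 \left(-546\right)^{2} = \left(-6 + 330 \cdot 1\right) + 4 \cdot 298116 = \left(-6 + 330\right) + 1192464 = 324 + 1192464 = 1192788$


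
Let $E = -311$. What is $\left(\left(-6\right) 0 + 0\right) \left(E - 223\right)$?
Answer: $0$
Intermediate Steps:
$\left(\left(-6\right) 0 + 0\right) \left(E - 223\right) = \left(\left(-6\right) 0 + 0\right) \left(-311 - 223\right) = \left(0 + 0\right) \left(-534\right) = 0 \left(-534\right) = 0$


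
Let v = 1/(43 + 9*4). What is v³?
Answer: 1/493039 ≈ 2.0282e-6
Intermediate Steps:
v = 1/79 (v = 1/(43 + 36) = 1/79 ≈ 0.012658)
v³ = (1/79)³ = 1/493039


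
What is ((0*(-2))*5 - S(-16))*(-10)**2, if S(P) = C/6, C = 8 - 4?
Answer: -200/3 ≈ -66.667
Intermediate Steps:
C = 4
S(P) = 2/3 (S(P) = 4/6 = 4*(1/6) = 2/3)
((0*(-2))*5 - S(-16))*(-10)**2 = ((0*(-2))*5 - 1*2/3)*(-10)**2 = (0*5 - 2/3)*100 = (0 - 2/3)*100 = -2/3*100 = -200/3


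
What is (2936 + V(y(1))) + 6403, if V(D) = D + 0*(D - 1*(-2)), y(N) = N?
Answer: 9340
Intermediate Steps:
V(D) = D (V(D) = D + 0*(D + 2) = D + 0*(2 + D) = D + 0 = D)
(2936 + V(y(1))) + 6403 = (2936 + 1) + 6403 = 2937 + 6403 = 9340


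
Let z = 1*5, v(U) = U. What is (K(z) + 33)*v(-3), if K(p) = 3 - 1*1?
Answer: -105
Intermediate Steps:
z = 5
K(p) = 2 (K(p) = 3 - 1 = 2)
(K(z) + 33)*v(-3) = (2 + 33)*(-3) = 35*(-3) = -105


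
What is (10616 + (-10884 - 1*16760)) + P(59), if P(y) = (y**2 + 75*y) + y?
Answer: -9063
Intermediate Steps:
P(y) = y**2 + 76*y
(10616 + (-10884 - 1*16760)) + P(59) = (10616 + (-10884 - 1*16760)) + 59*(76 + 59) = (10616 + (-10884 - 16760)) + 59*135 = (10616 - 27644) + 7965 = -17028 + 7965 = -9063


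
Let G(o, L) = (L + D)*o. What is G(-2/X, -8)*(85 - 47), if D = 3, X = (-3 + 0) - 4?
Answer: -380/7 ≈ -54.286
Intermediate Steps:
X = -7 (X = -3 - 4 = -7)
G(o, L) = o*(3 + L) (G(o, L) = (L + 3)*o = (3 + L)*o = o*(3 + L))
G(-2/X, -8)*(85 - 47) = ((-2/(-7))*(3 - 8))*(85 - 47) = (-2*(-⅐)*(-5))*38 = ((2/7)*(-5))*38 = -10/7*38 = -380/7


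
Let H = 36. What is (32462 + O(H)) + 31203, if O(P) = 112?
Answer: 63777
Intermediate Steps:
(32462 + O(H)) + 31203 = (32462 + 112) + 31203 = 32574 + 31203 = 63777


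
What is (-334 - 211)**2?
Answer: 297025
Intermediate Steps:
(-334 - 211)**2 = (-545)**2 = 297025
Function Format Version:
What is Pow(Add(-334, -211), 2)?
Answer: 297025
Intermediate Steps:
Pow(Add(-334, -211), 2) = Pow(-545, 2) = 297025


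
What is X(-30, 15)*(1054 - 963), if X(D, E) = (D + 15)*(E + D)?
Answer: 20475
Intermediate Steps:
X(D, E) = (15 + D)*(D + E)
X(-30, 15)*(1054 - 963) = ((-30)**2 + 15*(-30) + 15*15 - 30*15)*(1054 - 963) = (900 - 450 + 225 - 450)*91 = 225*91 = 20475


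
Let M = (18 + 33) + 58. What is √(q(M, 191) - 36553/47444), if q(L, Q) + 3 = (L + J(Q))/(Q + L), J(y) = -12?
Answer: I*√436456025214/355830 ≈ 1.8566*I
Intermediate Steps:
M = 109 (M = 51 + 58 = 109)
q(L, Q) = -3 + (-12 + L)/(L + Q) (q(L, Q) = -3 + (L - 12)/(Q + L) = -3 + (-12 + L)/(L + Q))
√(q(M, 191) - 36553/47444) = √((-12 - 3*191 - 2*109)/(109 + 191) - 36553/47444) = √((-12 - 573 - 218)/300 - 36553*1/47444) = √((1/300)*(-803) - 36553/47444) = √(-803/300 - 36553/47444) = √(-6132929/1779150) = I*√436456025214/355830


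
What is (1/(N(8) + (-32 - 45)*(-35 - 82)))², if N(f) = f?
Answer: 1/81306289 ≈ 1.2299e-8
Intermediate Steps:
(1/(N(8) + (-32 - 45)*(-35 - 82)))² = (1/(8 + (-32 - 45)*(-35 - 82)))² = (1/(8 - 77*(-117)))² = (1/(8 + 9009))² = (1/9017)² = 1/81306289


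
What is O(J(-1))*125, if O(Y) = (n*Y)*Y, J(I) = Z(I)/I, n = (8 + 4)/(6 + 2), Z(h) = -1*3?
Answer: 3375/2 ≈ 1687.5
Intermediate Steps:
Z(h) = -3
n = 3/2 (n = 12/8 = 12*(⅛) = 3/2 ≈ 1.5000)
J(I) = -3/I
O(Y) = 3*Y²/2 (O(Y) = (3*Y/2)*Y = 3*Y²/2)
O(J(-1))*125 = (3*(-3/(-1))²/2)*125 = (3*(-3*(-1))²/2)*125 = ((3/2)*3²)*125 = ((3/2)*9)*125 = (27/2)*125 = 3375/2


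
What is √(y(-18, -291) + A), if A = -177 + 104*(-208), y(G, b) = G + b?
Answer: I*√22118 ≈ 148.72*I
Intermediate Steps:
A = -21809 (A = -177 - 21632 = -21809)
√(y(-18, -291) + A) = √((-18 - 291) - 21809) = √(-309 - 21809) = √(-22118) = I*√22118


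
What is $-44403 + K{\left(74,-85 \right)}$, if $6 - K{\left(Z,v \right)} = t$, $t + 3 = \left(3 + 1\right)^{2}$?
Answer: $-44410$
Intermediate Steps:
$t = 13$ ($t = -3 + \left(3 + 1\right)^{2} = -3 + 4^{2} = -3 + 16 = 13$)
$K{\left(Z,v \right)} = -7$ ($K{\left(Z,v \right)} = 6 - 13 = -7$)
$-44403 + K{\left(74,-85 \right)} = -44403 - 7 = -44410$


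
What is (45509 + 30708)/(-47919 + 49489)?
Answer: 76217/1570 ≈ 48.546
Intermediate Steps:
(45509 + 30708)/(-47919 + 49489) = 76217/1570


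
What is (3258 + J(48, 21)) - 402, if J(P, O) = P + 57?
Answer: 2961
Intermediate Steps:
J(P, O) = 57 + P
(3258 + J(48, 21)) - 402 = (3258 + (57 + 48)) - 402 = (3258 + 105) - 402 = 3363 - 402 = 2961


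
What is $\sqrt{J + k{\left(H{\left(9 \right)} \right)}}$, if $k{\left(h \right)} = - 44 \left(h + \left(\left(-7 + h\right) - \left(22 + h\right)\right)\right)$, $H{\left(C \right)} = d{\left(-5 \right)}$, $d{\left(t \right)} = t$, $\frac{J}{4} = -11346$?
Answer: $4 i \sqrt{2743} \approx 209.49 i$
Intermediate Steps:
$J = -45384$ ($J = 4 \left(-11346\right) = -45384$)
$H{\left(C \right)} = -5$
$k{\left(h \right)} = 1276 - 44 h$ ($k{\left(h \right)} = - 44 \left(h - 29\right) = - 44 \left(-29 + h\right) = 1276 - 44 h$)
$\sqrt{J + k{\left(H{\left(9 \right)} \right)}} = \sqrt{-45384 + \left(1276 - -220\right)} = \sqrt{-45384 + \left(1276 + 220\right)} = \sqrt{-45384 + 1496} = \sqrt{-43888} = 4 i \sqrt{2743}$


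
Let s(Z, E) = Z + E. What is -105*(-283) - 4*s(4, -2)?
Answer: 29707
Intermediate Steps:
s(Z, E) = E + Z
-105*(-283) - 4*s(4, -2) = -105*(-283) - 4*(-2 + 4) = 29715 - 4*2 = 29715 - 8 = 29707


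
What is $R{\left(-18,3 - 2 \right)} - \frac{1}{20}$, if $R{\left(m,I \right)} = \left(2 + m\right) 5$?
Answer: $- \frac{1601}{20} \approx -80.05$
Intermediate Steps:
$R{\left(m,I \right)} = 10 + 5 m$
$R{\left(-18,3 - 2 \right)} - \frac{1}{20} = \left(10 + 5 \left(-18\right)\right) - \frac{1}{20} = \left(10 - 90\right) - \frac{1}{20} = -80 - \frac{1}{20} = - \frac{1601}{20}$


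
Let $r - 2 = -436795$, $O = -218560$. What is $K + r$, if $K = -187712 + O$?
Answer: $-843065$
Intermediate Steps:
$r = -436793$ ($r = 2 - 436795 = -436793$)
$K = -406272$ ($K = -187712 - 218560 = -406272$)
$K + r = -406272 - 436793 = -843065$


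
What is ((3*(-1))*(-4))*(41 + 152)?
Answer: 2316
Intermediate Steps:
((3*(-1))*(-4))*(41 + 152) = -3*(-4)*193 = 12*193 = 2316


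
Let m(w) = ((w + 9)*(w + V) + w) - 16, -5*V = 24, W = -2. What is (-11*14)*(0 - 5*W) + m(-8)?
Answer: -7884/5 ≈ -1576.8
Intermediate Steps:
V = -24/5 (V = -⅕*24 = -24/5 ≈ -4.8000)
m(w) = -16 + w + (9 + w)*(-24/5 + w) (m(w) = ((w + 9)*(w - 24/5) + w) - 16 = ((9 + w)*(-24/5 + w) + w) - 16 = (w + (9 + w)*(-24/5 + w)) - 16 = -16 + w + (9 + w)*(-24/5 + w))
(-11*14)*(0 - 5*W) + m(-8) = (-11*14)*(0 - 5*(-2)) + (-296/5 + (-8)² + (26/5)*(-8)) = -154*(0 + 10) + (-296/5 + 64 - 208/5) = -154*10 - 184/5 = -1540 - 184/5 = -7884/5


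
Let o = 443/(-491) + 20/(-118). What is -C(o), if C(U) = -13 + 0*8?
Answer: 13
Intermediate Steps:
o = -31047/28969 (o = 443*(-1/491) + 20*(-1/118) = -443/491 - 10/59 = -31047/28969 ≈ -1.0717)
C(U) = -13 (C(U) = -13 + 0 = -13)
-C(o) = -1*(-13) = 13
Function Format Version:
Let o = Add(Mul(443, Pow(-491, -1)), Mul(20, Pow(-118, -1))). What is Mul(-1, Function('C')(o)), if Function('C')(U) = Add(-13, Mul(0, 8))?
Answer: 13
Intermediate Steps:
o = Rational(-31047, 28969) (o = Add(Mul(443, Rational(-1, 491)), Mul(20, Rational(-1, 118))) = Add(Rational(-443, 491), Rational(-10, 59)) = Rational(-31047, 28969) ≈ -1.0717)
Function('C')(U) = -13 (Function('C')(U) = Add(-13, 0) = -13)
Mul(-1, Function('C')(o)) = Mul(-1, -13) = 13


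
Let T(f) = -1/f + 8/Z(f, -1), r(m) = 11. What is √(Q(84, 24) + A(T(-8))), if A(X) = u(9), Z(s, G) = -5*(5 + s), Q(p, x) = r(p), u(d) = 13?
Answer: 2*√6 ≈ 4.8990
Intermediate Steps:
Q(p, x) = 11
Z(s, G) = -25 - 5*s
T(f) = -1/f + 8/(-25 - 5*f)
A(X) = 13
√(Q(84, 24) + A(T(-8))) = √(11 + 13) = √24 = 2*√6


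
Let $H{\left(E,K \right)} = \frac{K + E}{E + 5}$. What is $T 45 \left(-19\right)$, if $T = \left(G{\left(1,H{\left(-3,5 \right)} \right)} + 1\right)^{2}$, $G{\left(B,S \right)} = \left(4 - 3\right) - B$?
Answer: $-855$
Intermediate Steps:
$H{\left(E,K \right)} = \frac{E + K}{5 + E}$
$G{\left(B,S \right)} = 1 - B$
$T = 1$ ($T = \left(\left(1 - 1\right) + 1\right)^{2} = \left(0 + 1\right)^{2} = 1^{2} = 1$)
$T 45 \left(-19\right) = 1 \cdot 45 \left(-19\right) = 45 \left(-19\right) = -855$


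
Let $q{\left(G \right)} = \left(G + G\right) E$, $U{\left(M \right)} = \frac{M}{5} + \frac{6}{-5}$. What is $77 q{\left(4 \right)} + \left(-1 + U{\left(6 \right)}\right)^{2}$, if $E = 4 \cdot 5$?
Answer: $12321$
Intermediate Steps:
$U{\left(M \right)} = - \frac{6}{5} + \frac{M}{5}$ ($U{\left(M \right)} = M \frac{1}{5} + 6 \left(- \frac{1}{5}\right) = \frac{M}{5} - \frac{6}{5} = - \frac{6}{5} + \frac{M}{5}$)
$E = 20$
$q{\left(G \right)} = 40 G$ ($q{\left(G \right)} = \left(G + G\right) 20 = 2 G 20 = 40 G$)
$77 q{\left(4 \right)} + \left(-1 + U{\left(6 \right)}\right)^{2} = 77 \cdot 40 \cdot 4 + \left(-1 + \left(- \frac{6}{5} + \frac{1}{5} \cdot 6\right)\right)^{2} = 77 \cdot 160 + \left(-1 + \left(- \frac{6}{5} + \frac{6}{5}\right)\right)^{2} = 12320 + \left(-1 + 0\right)^{2} = 12320 + \left(-1\right)^{2} = 12320 + 1 = 12321$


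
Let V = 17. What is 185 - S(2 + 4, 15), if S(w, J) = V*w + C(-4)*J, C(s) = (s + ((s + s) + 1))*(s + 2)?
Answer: -247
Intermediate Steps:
C(s) = (1 + 3*s)*(2 + s) (C(s) = (s + (2*s + 1))*(2 + s) = (s + (1 + 2*s))*(2 + s) = (1 + 3*s)*(2 + s))
S(w, J) = 17*w + 22*J (S(w, J) = 17*w + (2 + 3*(-4)² + 7*(-4))*J = 17*w + (2 + 3*16 - 28)*J = 17*w + (2 + 48 - 28)*J = 17*w + 22*J)
185 - S(2 + 4, 15) = 185 - (17*(2 + 4) + 22*15) = 185 - (17*6 + 330) = 185 - (102 + 330) = 185 - 1*432 = 185 - 432 = -247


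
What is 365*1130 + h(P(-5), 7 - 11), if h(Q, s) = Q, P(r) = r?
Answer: 412445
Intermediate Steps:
365*1130 + h(P(-5), 7 - 11) = 365*1130 - 5 = 412450 - 5 = 412445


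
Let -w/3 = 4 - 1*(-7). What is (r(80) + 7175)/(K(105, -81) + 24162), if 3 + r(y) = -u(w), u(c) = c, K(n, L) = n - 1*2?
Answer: 1441/4853 ≈ 0.29693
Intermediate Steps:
w = -33 (w = -3*(4 - 1*(-7)) = -3*(4 + 7) = -3*11 = -33)
K(n, L) = -2 + n (K(n, L) = n - 2 = -2 + n)
r(y) = 30 (r(y) = -3 - 1*(-33) = -3 + 33 = 30)
(r(80) + 7175)/(K(105, -81) + 24162) = (30 + 7175)/((-2 + 105) + 24162) = 7205/(103 + 24162) = 7205/24265 = 7205*(1/24265) = 1441/4853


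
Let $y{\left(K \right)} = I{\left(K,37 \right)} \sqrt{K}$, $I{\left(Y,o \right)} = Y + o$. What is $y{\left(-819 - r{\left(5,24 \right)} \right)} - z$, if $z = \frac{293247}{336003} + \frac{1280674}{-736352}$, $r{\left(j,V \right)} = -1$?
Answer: $\frac{35729548513}{41236080176} - 781 i \sqrt{818} \approx 0.86646 - 22337.0 i$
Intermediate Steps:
$z = - \frac{35729548513}{41236080176}$ ($z = 293247 \cdot \frac{1}{336003} + 1280674 \left(- \frac{1}{736352}\right) = \frac{97749}{112001} - \frac{640337}{368176} = - \frac{35729548513}{41236080176} \approx -0.86646$)
$y{\left(K \right)} = \sqrt{K} \left(37 + K\right)$ ($y{\left(K \right)} = \left(K + 37\right) \sqrt{K} = \left(37 + K\right) \sqrt{K} = \sqrt{K} \left(37 + K\right)$)
$y{\left(-819 - r{\left(5,24 \right)} \right)} - z = \sqrt{-819 - -1} \left(37 - 818\right) - - \frac{35729548513}{41236080176} = \sqrt{-819 + 1} \left(37 + \left(-819 + 1\right)\right) + \frac{35729548513}{41236080176} = \sqrt{-818} \left(37 - 818\right) + \frac{35729548513}{41236080176} = i \sqrt{818} \left(-781\right) + \frac{35729548513}{41236080176} = - 781 i \sqrt{818} + \frac{35729548513}{41236080176} = \frac{35729548513}{41236080176} - 781 i \sqrt{818}$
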